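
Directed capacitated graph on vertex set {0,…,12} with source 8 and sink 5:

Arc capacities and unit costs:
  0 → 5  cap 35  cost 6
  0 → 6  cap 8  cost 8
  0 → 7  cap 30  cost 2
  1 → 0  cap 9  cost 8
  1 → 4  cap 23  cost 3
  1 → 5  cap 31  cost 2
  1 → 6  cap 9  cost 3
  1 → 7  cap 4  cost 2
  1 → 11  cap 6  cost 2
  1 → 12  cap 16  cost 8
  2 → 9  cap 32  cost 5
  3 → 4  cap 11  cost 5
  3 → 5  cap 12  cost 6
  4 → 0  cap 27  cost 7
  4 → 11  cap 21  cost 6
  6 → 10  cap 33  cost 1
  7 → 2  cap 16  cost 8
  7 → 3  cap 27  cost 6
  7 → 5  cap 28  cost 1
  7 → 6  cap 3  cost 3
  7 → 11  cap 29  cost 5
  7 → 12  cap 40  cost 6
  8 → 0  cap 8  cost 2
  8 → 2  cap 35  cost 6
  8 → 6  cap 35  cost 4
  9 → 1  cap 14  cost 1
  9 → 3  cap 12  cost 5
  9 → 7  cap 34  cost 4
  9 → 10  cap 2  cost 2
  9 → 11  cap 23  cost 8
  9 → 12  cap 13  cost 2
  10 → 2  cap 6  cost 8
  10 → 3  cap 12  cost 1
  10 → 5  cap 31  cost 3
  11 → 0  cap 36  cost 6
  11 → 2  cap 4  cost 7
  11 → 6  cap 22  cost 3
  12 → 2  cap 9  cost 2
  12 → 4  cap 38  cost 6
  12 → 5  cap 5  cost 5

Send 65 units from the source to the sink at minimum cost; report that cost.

Minimum cost for 65 units: 668

shortest-cost path #1: 8→0→7→5 push 8 @ unit cost 5 (adds 40)
shortest-cost path #2: 8→6→10→5 push 31 @ unit cost 8 (adds 248)
shortest-cost path #3: 8→6→10→3→5 push 2 @ unit cost 12 (adds 24)
shortest-cost path #4: 8→2→9→1→5 push 14 @ unit cost 14 (adds 196)
shortest-cost path #5: 8→2→9→7→5 push 10 @ unit cost 16 (adds 160)
total cost = 668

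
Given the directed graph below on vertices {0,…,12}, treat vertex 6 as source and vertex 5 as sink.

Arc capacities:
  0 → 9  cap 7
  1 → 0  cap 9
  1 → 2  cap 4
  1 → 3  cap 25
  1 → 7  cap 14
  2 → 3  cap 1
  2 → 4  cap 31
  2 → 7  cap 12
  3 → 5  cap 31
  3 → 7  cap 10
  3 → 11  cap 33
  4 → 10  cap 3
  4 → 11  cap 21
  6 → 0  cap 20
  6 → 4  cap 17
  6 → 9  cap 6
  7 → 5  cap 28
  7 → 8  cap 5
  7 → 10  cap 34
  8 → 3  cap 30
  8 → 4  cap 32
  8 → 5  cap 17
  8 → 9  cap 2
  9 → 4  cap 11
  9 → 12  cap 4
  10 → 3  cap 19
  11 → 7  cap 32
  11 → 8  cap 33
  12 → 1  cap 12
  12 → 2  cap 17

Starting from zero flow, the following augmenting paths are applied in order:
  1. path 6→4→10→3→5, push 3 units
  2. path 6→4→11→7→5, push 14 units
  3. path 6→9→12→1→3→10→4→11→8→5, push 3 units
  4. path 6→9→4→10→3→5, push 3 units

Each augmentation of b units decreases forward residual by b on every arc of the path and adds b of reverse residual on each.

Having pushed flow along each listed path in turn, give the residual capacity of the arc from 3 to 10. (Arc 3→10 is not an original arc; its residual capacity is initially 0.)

after path 1 (6→4→10→3→5, push 3): res(3,10)=3
after path 2 (6→4→11→7→5, push 14): res(3,10)=3
after path 3 (6→9→12→1→3→10→4→11→8→5, push 3): res(3,10)=0
after path 4 (6→9→4→10→3→5, push 3): res(3,10)=3

Residual capacity of (3,10): 3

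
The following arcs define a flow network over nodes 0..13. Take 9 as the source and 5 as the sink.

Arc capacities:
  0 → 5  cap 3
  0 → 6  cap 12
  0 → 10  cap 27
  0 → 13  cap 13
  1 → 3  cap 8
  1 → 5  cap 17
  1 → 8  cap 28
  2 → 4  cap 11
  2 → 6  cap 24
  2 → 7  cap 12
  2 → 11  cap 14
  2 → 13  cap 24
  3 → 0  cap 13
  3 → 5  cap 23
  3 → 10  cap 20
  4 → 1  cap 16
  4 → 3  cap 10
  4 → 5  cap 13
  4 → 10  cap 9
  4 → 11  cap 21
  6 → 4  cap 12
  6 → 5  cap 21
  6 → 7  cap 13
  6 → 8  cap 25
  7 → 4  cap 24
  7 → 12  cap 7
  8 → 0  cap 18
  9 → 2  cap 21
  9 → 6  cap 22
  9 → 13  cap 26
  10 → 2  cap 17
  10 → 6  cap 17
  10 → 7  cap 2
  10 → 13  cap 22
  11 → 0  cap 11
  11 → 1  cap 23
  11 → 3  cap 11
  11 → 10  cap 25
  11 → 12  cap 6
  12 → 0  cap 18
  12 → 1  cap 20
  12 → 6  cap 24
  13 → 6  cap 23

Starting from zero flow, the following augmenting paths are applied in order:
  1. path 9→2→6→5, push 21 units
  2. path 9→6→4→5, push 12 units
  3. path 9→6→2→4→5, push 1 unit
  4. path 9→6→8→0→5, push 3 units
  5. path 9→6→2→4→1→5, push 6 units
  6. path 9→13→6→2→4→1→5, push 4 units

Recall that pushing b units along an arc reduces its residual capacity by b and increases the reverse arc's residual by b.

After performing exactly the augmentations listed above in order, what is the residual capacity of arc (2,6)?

Residual capacity of (2,6): 14

after path 1 (9→2→6→5, push 21): res(2,6)=3
after path 2 (9→6→4→5, push 12): res(2,6)=3
after path 3 (9→6→2→4→5, push 1): res(2,6)=4
after path 4 (9→6→8→0→5, push 3): res(2,6)=4
after path 5 (9→6→2→4→1→5, push 6): res(2,6)=10
after path 6 (9→13→6→2→4→1→5, push 4): res(2,6)=14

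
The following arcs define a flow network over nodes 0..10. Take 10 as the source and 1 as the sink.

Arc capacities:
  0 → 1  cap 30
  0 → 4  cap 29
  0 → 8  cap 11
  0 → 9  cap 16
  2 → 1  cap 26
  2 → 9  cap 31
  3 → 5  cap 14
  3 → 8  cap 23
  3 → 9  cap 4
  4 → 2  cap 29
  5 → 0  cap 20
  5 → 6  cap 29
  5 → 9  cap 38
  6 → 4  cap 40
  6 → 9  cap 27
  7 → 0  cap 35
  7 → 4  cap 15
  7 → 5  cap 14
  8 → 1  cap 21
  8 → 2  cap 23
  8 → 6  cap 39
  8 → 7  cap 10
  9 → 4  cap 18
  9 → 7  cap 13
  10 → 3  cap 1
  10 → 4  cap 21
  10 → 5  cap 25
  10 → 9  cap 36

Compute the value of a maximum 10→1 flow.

augment #1: 10→3→8→1 bottleneck 1, total now 1
augment #2: 10→4→2→1 bottleneck 21, total now 22
augment #3: 10→5→0→1 bottleneck 20, total now 42
augment #4: 10→9→4→2→1 bottleneck 5, total now 47
augment #5: 10→9→7→0→1 bottleneck 10, total now 57
augment #6: 10→9→7→0→8→1 bottleneck 3, total now 60

Maximum flow value: 60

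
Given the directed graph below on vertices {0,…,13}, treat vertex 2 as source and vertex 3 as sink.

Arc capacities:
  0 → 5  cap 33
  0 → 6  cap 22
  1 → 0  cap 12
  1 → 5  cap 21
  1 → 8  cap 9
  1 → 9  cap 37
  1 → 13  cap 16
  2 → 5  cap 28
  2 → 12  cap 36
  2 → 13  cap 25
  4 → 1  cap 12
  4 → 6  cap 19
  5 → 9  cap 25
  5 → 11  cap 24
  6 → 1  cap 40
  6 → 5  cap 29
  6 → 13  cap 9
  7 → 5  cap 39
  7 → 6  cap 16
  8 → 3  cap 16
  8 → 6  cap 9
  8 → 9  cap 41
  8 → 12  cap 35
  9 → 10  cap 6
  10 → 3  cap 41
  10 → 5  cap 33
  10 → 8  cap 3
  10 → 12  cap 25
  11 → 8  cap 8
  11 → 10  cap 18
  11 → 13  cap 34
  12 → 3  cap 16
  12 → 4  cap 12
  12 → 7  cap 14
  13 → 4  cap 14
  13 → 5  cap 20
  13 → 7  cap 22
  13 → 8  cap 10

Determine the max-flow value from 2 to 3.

augment #1: 2→12→3 bottleneck 16, total now 16
augment #2: 2→13→8→3 bottleneck 10, total now 26
augment #3: 2→5→9→10→3 bottleneck 6, total now 32
augment #4: 2→5→11→8→3 bottleneck 6, total now 38
augment #5: 2→5→11→10→3 bottleneck 16, total now 54
augment #6: 2→13→5→11→10→3 bottleneck 2, total now 56

Maximum flow value: 56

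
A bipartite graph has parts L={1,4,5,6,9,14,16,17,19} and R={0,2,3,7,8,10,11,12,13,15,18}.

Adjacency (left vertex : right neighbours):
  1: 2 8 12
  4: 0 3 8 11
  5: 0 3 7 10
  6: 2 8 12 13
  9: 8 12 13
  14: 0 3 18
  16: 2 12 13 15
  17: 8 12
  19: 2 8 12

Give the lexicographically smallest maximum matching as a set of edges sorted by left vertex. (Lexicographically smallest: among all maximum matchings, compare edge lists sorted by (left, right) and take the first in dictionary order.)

Lex-smallest maximum matching: {(1,2), (4,0), (5,3), (6,8), (9,13), (14,18), (16,15), (17,12)}

|M| = 8 (so the lex-smallest maximum matching has 8 edges)
process left vertices in ascending order; for each, take the smallest-labelled available neighbour that still permits 8 edges overall, or leave it unmatched if none does
lex-smallest matching: {1-2, 4-0, 5-3, 6-8, 9-13, 14-18, 16-15, 17-12}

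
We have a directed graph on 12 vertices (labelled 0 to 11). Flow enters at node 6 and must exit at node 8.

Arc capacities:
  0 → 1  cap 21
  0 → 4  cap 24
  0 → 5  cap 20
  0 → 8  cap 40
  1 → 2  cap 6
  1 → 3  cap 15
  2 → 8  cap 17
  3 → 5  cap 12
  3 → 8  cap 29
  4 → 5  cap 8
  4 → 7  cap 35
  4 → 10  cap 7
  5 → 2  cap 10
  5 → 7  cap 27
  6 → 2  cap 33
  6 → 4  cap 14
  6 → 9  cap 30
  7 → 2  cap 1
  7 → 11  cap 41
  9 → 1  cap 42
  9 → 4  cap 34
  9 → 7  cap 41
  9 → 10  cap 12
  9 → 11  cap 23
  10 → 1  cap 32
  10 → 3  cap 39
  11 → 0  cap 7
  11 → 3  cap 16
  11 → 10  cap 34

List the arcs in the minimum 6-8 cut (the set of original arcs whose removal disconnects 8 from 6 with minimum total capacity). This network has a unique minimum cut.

augment #1: 6→2→8 push 17
augment #2: 6→4→10→3→8 push 7
augment #3: 6→9→1→3→8 push 15
augment #4: 6→9→10→3→8 push 7
augment #5: 6→9→11→0→8 push 7
max flow = 53; residual-reachable set from 6 gives S-side
cut edges (S→T): {(2,8), (3,8), (11,0)} total cap 53

Min-cut arcs: {(2,8), (3,8), (11,0)} (total capacity 53)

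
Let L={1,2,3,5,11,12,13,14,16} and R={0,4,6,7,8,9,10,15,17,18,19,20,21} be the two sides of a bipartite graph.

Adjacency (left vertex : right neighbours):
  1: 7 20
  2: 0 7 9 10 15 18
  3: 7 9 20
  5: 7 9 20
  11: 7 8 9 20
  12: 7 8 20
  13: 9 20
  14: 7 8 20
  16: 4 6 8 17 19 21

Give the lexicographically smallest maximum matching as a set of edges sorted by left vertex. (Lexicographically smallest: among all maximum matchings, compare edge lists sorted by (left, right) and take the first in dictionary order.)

Lex-smallest maximum matching: {(1,7), (2,0), (3,9), (5,20), (11,8), (16,4)}

|M| = 6 (so the lex-smallest maximum matching has 6 edges)
process left vertices in ascending order; for each, take the smallest-labelled available neighbour that still permits 6 edges overall, or leave it unmatched if none does
lex-smallest matching: {1-7, 2-0, 3-9, 5-20, 11-8, 16-4}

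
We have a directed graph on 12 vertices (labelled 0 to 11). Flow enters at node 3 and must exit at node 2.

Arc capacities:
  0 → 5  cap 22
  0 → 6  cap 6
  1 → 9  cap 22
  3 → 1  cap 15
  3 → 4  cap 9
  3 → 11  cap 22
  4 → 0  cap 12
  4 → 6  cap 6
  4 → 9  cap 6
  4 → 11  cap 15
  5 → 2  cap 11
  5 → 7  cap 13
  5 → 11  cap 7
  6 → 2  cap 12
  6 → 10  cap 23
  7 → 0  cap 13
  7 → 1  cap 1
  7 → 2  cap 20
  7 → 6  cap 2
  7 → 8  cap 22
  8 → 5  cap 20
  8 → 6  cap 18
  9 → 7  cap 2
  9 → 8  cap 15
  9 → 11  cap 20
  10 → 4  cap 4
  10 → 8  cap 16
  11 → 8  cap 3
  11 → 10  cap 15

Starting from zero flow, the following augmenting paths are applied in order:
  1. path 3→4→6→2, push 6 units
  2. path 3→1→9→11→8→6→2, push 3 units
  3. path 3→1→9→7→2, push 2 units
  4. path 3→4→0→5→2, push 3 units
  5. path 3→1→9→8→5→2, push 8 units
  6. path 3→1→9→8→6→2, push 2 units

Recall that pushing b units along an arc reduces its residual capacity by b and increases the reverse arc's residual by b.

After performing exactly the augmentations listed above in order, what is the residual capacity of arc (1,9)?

Residual capacity of (1,9): 7

after path 1 (3→4→6→2, push 6): res(1,9)=22
after path 2 (3→1→9→11→8→6→2, push 3): res(1,9)=19
after path 3 (3→1→9→7→2, push 2): res(1,9)=17
after path 4 (3→4→0→5→2, push 3): res(1,9)=17
after path 5 (3→1→9→8→5→2, push 8): res(1,9)=9
after path 6 (3→1→9→8→6→2, push 2): res(1,9)=7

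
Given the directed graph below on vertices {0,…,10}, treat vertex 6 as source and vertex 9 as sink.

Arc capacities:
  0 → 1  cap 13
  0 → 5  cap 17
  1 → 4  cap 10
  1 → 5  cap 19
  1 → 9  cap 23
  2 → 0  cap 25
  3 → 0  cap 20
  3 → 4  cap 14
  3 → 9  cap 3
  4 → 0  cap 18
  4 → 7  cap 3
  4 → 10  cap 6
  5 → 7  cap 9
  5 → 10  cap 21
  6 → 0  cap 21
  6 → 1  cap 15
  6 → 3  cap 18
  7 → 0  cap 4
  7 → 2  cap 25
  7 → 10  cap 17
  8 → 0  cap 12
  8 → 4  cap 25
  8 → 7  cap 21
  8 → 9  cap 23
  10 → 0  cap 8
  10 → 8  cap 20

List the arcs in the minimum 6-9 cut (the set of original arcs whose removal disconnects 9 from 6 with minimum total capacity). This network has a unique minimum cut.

Min-cut arcs: {(1,9), (3,9), (10,8)} (total capacity 46)

augment #1: 6→1→9 push 15
augment #2: 6→3→9 push 3
augment #3: 6→0→1→9 push 8
augment #4: 6→0→5→10→8→9 push 13
augment #5: 6→3→4→10→8→9 push 6
augment #6: 6→3→0→5→10→8→9 push 1
max flow = 46; residual-reachable set from 6 gives S-side
cut edges (S→T): {(1,9), (3,9), (10,8)} total cap 46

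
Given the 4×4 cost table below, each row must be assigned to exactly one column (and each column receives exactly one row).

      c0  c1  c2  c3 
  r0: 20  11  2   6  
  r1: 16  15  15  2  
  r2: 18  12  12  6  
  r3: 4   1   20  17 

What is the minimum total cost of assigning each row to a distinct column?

optimal assignment: row0→col2 (cost 2), row1→col3 (cost 2), row2→col1 (cost 12), row3→col0 (cost 4)
total = 2 + 2 + 12 + 4 = 20

Minimum assignment cost: 20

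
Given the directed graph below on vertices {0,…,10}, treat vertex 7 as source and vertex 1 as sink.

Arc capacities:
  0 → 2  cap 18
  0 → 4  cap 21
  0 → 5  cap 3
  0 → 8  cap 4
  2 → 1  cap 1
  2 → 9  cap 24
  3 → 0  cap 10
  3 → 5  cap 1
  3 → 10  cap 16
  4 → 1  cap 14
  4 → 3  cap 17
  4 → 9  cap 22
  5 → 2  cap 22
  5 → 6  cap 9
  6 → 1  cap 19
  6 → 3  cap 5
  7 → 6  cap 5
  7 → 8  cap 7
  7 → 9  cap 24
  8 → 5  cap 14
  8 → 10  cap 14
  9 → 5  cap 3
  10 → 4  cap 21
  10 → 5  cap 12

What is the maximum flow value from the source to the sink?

augment #1: 7→6→1 bottleneck 5, total now 5
augment #2: 7→8→5→2→1 bottleneck 1, total now 6
augment #3: 7→8→5→6→1 bottleneck 6, total now 12
augment #4: 7→9→5→6→1 bottleneck 3, total now 15

Maximum flow value: 15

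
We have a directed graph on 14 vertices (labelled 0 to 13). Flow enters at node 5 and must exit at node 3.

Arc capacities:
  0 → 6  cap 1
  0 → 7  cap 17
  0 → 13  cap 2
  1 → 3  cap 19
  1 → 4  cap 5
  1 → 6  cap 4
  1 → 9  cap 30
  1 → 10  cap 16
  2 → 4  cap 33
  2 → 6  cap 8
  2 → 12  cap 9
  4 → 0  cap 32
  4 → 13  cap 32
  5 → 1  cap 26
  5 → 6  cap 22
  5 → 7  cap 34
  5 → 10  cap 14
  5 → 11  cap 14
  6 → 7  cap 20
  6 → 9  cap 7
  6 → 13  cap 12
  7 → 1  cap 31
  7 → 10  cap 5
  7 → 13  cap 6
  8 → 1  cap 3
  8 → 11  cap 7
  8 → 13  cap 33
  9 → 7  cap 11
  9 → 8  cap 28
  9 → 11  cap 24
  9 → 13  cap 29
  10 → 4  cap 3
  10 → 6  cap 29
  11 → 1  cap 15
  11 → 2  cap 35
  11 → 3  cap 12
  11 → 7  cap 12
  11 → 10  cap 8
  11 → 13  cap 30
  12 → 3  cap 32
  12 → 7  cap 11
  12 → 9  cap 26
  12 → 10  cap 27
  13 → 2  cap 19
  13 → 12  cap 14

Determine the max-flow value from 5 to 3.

Maximum flow value: 54

augment #1: 5→1→3 bottleneck 19, total now 19
augment #2: 5→11→3 bottleneck 12, total now 31
augment #3: 5→6→13→12→3 bottleneck 12, total now 43
augment #4: 5→7→13→12→3 bottleneck 2, total now 45
augment #5: 5→11→2→12→3 bottleneck 2, total now 47
augment #6: 5→7→13→2→12→3 bottleneck 4, total now 51
augment #7: 5→1→4→13→2→12→3 bottleneck 3, total now 54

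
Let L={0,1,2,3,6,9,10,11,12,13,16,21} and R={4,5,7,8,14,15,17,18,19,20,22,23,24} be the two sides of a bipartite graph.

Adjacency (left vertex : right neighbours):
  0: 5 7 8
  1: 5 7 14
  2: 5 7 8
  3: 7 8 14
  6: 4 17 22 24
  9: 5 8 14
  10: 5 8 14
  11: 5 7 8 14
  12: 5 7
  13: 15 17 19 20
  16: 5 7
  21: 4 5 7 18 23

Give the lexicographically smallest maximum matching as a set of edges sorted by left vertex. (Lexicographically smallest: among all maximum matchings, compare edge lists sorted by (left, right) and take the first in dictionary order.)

|M| = 7 (so the lex-smallest maximum matching has 7 edges)
process left vertices in ascending order; for each, take the smallest-labelled available neighbour that still permits 7 edges overall, or leave it unmatched if none does
lex-smallest matching: {0-5, 1-7, 2-8, 3-14, 6-4, 13-15, 21-18}

Lex-smallest maximum matching: {(0,5), (1,7), (2,8), (3,14), (6,4), (13,15), (21,18)}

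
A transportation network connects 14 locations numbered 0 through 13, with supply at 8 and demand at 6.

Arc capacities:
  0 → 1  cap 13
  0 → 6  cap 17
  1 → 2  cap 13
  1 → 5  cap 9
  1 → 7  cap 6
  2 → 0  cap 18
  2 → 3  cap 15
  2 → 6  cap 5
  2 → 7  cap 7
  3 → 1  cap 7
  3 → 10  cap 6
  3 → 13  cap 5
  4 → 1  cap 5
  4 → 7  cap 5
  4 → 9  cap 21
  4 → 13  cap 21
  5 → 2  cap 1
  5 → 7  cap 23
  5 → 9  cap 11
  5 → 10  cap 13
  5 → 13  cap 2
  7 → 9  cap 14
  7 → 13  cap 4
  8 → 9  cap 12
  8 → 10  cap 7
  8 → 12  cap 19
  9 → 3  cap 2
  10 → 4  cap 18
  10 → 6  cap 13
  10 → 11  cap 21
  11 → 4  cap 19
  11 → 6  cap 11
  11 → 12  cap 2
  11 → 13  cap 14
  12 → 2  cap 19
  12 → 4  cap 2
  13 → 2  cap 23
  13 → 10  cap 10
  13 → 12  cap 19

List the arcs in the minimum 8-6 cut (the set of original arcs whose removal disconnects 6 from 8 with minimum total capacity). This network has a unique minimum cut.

augment #1: 8→10→6 push 7
augment #2: 8→12→2→6 push 5
augment #3: 8→9→3→10→6 push 2
augment #4: 8→12→2→0→6 push 14
max flow = 28; residual-reachable set from 8 gives S-side
cut edges (S→T): {(8,10), (8,12), (9,3)} total cap 28

Min-cut arcs: {(8,10), (8,12), (9,3)} (total capacity 28)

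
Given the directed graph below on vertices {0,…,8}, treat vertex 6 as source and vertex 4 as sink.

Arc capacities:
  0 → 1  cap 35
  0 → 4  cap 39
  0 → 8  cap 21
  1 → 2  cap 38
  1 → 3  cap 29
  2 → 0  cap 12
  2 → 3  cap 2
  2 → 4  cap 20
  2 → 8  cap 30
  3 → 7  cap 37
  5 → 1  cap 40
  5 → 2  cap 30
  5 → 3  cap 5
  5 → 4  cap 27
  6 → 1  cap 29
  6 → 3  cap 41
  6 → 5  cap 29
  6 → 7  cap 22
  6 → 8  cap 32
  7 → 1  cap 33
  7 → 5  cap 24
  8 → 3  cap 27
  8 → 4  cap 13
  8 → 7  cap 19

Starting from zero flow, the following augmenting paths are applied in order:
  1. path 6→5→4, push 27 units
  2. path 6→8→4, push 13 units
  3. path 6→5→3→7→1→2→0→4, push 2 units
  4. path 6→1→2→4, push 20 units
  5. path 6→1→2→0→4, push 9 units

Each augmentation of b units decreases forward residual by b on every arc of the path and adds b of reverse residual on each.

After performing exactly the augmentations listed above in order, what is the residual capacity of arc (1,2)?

after path 1 (6→5→4, push 27): res(1,2)=38
after path 2 (6→8→4, push 13): res(1,2)=38
after path 3 (6→5→3→7→1→2→0→4, push 2): res(1,2)=36
after path 4 (6→1→2→4, push 20): res(1,2)=16
after path 5 (6→1→2→0→4, push 9): res(1,2)=7

Residual capacity of (1,2): 7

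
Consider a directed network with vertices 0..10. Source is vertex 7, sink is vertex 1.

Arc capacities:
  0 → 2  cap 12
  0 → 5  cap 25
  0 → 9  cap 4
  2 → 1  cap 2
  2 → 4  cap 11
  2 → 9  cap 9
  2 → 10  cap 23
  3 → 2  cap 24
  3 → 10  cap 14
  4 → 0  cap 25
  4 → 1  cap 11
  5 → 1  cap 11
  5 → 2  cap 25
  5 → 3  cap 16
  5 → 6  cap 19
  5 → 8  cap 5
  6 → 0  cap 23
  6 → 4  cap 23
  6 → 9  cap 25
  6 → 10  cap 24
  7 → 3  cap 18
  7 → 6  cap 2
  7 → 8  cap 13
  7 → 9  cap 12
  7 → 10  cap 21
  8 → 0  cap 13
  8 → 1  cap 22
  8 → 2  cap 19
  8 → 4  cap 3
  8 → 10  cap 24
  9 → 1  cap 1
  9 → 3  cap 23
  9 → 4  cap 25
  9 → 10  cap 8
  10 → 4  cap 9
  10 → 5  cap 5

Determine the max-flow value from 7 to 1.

augment #1: 7→8→1 bottleneck 13, total now 13
augment #2: 7→9→1 bottleneck 1, total now 14
augment #3: 7→3→2→1 bottleneck 2, total now 16
augment #4: 7→6→4→1 bottleneck 2, total now 18
augment #5: 7→9→4→1 bottleneck 9, total now 27
augment #6: 7→10→5→1 bottleneck 5, total now 32
augment #7: 7→9→4→0→5→1 bottleneck 2, total now 34
augment #8: 7→10→4→0→5→1 bottleneck 4, total now 38
augment #9: 7→10→4→0→5→8→1 bottleneck 5, total now 43

Maximum flow value: 43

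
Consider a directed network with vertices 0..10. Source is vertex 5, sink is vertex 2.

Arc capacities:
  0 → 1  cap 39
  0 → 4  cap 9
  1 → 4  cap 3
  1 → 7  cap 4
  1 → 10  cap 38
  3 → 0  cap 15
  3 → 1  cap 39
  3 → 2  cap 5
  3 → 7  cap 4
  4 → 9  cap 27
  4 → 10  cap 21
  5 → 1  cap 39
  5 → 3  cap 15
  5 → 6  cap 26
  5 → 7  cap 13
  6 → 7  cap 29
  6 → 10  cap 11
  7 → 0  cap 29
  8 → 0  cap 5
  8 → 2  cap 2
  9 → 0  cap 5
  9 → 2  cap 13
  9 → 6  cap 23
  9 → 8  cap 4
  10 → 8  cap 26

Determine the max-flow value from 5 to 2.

Maximum flow value: 19

augment #1: 5→3→2 bottleneck 5, total now 5
augment #2: 5→1→4→9→2 bottleneck 3, total now 8
augment #3: 5→1→10→8→2 bottleneck 2, total now 10
augment #4: 5→3→0→4→9→2 bottleneck 9, total now 19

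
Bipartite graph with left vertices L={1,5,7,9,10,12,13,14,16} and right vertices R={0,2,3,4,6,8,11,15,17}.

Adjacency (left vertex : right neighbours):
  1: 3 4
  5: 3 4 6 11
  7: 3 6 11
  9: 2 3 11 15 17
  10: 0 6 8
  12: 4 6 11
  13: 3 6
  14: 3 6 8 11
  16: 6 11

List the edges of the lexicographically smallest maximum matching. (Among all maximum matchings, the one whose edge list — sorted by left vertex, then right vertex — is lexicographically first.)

|M| = 7 (so the lex-smallest maximum matching has 7 edges)
process left vertices in ascending order; for each, take the smallest-labelled available neighbour that still permits 7 edges overall, or leave it unmatched if none does
lex-smallest matching: {1-3, 5-4, 7-6, 9-2, 10-0, 12-11, 14-8}

Lex-smallest maximum matching: {(1,3), (5,4), (7,6), (9,2), (10,0), (12,11), (14,8)}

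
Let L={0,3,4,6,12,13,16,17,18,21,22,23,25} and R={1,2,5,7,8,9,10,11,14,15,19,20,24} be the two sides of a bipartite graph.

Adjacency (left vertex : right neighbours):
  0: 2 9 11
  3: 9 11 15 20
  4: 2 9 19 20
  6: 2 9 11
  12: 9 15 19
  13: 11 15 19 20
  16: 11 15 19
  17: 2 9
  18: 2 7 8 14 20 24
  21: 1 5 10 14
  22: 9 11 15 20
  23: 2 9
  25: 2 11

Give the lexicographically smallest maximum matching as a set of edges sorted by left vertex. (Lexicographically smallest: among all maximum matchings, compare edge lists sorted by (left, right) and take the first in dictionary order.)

|M| = 8 (so the lex-smallest maximum matching has 8 edges)
process left vertices in ascending order; for each, take the smallest-labelled available neighbour that still permits 8 edges overall, or leave it unmatched if none does
lex-smallest matching: {0-2, 3-9, 4-19, 6-11, 12-15, 13-20, 18-7, 21-1}

Lex-smallest maximum matching: {(0,2), (3,9), (4,19), (6,11), (12,15), (13,20), (18,7), (21,1)}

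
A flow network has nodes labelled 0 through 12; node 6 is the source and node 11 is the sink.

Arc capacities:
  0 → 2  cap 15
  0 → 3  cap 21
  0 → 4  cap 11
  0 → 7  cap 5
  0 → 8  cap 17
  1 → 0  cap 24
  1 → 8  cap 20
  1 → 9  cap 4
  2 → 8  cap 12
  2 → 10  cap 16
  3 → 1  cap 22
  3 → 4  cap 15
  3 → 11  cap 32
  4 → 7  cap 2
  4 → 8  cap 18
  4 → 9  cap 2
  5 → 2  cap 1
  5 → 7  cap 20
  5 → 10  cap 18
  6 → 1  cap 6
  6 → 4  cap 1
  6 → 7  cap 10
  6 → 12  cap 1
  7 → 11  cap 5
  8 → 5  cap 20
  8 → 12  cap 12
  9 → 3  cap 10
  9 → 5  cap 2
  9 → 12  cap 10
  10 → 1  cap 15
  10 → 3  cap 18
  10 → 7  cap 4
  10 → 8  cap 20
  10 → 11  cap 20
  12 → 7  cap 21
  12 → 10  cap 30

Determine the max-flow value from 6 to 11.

augment #1: 6→7→11 bottleneck 5, total now 5
augment #2: 6→12→10→11 bottleneck 1, total now 6
augment #3: 6→1→0→3→11 bottleneck 6, total now 12
augment #4: 6→4→9→3→11 bottleneck 1, total now 13

Maximum flow value: 13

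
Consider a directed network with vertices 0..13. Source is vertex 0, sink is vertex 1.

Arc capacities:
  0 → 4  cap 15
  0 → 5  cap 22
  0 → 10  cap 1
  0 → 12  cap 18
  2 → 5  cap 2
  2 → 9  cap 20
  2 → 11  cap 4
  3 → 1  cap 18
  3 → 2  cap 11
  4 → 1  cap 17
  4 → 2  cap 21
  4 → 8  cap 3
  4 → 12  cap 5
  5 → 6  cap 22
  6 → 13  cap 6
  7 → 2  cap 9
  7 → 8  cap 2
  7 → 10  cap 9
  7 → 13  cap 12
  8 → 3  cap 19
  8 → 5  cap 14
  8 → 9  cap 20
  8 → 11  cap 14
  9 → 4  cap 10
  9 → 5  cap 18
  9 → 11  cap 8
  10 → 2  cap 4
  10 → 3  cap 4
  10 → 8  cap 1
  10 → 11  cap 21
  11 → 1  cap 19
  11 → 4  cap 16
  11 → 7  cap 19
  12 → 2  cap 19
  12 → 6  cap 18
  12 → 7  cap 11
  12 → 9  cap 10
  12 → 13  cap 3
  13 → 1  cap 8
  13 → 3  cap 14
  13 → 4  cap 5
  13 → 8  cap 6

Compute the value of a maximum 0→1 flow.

augment #1: 0→4→1 bottleneck 15, total now 15
augment #2: 0→10→3→1 bottleneck 1, total now 16
augment #3: 0→12→13→1 bottleneck 3, total now 19
augment #4: 0→5→6→13→1 bottleneck 5, total now 24
augment #5: 0→12→2→11→1 bottleneck 4, total now 28
augment #6: 0→12→9→4→1 bottleneck 2, total now 30
augment #7: 0→12→9→11→1 bottleneck 8, total now 38
augment #8: 0→5→6→13→3→1 bottleneck 1, total now 39
augment #9: 0→12→7→8→3→1 bottleneck 1, total now 40

Maximum flow value: 40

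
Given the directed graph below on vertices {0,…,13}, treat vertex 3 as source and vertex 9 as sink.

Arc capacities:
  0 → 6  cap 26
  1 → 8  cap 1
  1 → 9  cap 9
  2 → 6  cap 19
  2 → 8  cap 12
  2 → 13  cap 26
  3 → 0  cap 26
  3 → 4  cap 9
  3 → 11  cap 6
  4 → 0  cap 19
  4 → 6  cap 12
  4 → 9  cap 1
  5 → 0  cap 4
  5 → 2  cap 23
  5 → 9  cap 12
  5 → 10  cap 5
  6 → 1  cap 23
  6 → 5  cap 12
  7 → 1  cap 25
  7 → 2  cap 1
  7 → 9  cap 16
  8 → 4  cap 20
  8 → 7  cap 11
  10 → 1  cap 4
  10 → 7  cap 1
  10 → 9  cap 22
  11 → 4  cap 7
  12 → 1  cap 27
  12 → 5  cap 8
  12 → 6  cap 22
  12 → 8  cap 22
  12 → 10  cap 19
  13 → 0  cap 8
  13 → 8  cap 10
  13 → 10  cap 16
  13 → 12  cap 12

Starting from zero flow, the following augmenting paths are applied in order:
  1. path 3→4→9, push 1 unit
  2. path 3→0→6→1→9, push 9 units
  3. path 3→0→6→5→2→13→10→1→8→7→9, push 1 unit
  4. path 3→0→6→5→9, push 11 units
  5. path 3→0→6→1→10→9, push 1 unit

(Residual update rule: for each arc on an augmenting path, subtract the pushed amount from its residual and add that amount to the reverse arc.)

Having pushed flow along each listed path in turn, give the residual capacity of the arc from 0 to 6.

after path 1 (3→4→9, push 1): res(0,6)=26
after path 2 (3→0→6→1→9, push 9): res(0,6)=17
after path 3 (3→0→6→5→2→13→10→1→8→7→9, push 1): res(0,6)=16
after path 4 (3→0→6→5→9, push 11): res(0,6)=5
after path 5 (3→0→6→1→10→9, push 1): res(0,6)=4

Residual capacity of (0,6): 4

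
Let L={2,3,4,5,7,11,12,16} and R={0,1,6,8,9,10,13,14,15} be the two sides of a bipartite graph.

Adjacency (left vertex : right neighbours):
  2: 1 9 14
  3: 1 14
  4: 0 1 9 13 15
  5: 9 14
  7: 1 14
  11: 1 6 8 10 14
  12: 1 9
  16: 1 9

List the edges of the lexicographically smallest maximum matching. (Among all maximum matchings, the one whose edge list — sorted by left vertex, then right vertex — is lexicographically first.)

|M| = 5 (so the lex-smallest maximum matching has 5 edges)
process left vertices in ascending order; for each, take the smallest-labelled available neighbour that still permits 5 edges overall, or leave it unmatched if none does
lex-smallest matching: {2-1, 3-14, 4-0, 5-9, 11-6}

Lex-smallest maximum matching: {(2,1), (3,14), (4,0), (5,9), (11,6)}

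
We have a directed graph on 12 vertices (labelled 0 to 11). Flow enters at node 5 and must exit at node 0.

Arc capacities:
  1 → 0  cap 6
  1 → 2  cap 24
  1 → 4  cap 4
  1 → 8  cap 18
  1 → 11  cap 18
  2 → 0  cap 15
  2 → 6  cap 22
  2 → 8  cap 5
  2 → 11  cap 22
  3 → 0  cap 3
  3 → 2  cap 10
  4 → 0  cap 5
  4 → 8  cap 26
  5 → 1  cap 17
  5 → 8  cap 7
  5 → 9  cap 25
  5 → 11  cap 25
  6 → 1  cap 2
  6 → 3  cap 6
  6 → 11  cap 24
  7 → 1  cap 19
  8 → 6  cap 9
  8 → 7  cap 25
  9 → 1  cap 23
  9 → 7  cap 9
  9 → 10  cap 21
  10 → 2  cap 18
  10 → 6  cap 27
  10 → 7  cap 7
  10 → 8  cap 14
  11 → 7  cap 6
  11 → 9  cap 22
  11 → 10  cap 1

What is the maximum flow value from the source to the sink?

augment #1: 5→1→0 bottleneck 6, total now 6
augment #2: 5→1→2→0 bottleneck 11, total now 17
augment #3: 5→8→6→3→0 bottleneck 3, total now 20
augment #4: 5→9→1→2→0 bottleneck 4, total now 24
augment #5: 5→9→1→4→0 bottleneck 4, total now 28

Maximum flow value: 28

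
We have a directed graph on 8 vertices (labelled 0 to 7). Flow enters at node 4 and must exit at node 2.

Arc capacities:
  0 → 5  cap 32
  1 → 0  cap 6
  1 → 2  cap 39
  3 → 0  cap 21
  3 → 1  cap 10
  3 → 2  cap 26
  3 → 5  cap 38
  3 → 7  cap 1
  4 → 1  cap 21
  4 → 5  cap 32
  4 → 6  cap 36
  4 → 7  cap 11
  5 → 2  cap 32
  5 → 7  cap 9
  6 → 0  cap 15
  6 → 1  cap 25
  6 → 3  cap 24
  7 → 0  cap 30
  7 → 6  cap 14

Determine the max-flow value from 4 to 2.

augment #1: 4→1→2 bottleneck 21, total now 21
augment #2: 4→5→2 bottleneck 32, total now 53
augment #3: 4→6→1→2 bottleneck 18, total now 71
augment #4: 4→6→3→2 bottleneck 18, total now 89
augment #5: 4→7→6→3→2 bottleneck 6, total now 95

Maximum flow value: 95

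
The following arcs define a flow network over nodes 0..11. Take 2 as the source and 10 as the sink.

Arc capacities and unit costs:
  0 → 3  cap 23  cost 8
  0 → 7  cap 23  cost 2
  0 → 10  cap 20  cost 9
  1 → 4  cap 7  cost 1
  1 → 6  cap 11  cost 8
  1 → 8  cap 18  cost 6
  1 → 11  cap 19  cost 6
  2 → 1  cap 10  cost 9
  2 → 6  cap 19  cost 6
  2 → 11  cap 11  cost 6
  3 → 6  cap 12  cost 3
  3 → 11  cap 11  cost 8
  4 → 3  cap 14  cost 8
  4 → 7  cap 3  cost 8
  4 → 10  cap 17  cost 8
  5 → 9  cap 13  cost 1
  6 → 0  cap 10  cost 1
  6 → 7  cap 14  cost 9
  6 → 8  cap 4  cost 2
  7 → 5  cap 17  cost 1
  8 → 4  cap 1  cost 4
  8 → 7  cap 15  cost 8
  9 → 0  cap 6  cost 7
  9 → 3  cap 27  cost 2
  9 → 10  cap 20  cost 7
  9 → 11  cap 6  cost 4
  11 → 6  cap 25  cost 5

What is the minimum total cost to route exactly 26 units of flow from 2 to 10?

shortest-cost path #1: 2→6→0→10 push 10 @ unit cost 16 (adds 160)
shortest-cost path #2: 2→1→4→10 push 7 @ unit cost 18 (adds 126)
shortest-cost path #3: 2→6→8→4→10 push 1 @ unit cost 20 (adds 20)
shortest-cost path #4: 2→6→7→5→9→10 push 8 @ unit cost 24 (adds 192)
total cost = 498

Minimum cost for 26 units: 498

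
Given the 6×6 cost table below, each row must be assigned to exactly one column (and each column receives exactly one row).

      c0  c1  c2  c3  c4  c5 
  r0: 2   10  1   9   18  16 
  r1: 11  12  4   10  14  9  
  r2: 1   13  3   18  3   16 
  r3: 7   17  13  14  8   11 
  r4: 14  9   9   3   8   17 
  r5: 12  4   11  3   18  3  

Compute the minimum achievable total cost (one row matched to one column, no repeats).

Minimum assignment cost: 26

optimal assignment: row0→col2 (cost 1), row1→col5 (cost 9), row2→col0 (cost 1), row3→col4 (cost 8), row4→col3 (cost 3), row5→col1 (cost 4)
total = 1 + 9 + 1 + 8 + 3 + 4 = 26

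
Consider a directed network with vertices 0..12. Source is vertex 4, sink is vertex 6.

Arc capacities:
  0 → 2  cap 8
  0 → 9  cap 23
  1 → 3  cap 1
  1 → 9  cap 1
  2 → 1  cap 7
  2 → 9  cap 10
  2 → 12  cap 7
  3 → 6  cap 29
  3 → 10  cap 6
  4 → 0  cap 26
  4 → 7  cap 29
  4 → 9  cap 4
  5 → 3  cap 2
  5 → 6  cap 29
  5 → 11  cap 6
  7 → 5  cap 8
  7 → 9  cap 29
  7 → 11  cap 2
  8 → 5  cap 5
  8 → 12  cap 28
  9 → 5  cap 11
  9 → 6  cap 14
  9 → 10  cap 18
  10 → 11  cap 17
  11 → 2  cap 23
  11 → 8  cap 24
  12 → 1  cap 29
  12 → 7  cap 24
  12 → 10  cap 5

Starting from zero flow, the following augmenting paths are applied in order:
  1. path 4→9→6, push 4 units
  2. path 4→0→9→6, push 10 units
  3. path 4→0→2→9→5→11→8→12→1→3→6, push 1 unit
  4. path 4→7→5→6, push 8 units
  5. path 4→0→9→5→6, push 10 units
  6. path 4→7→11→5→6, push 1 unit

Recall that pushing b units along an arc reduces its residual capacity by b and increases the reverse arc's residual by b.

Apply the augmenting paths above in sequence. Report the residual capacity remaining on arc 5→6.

Residual capacity of (5,6): 10

after path 1 (4→9→6, push 4): res(5,6)=29
after path 2 (4→0→9→6, push 10): res(5,6)=29
after path 3 (4→0→2→9→5→11→8→12→1→3→6, push 1): res(5,6)=29
after path 4 (4→7→5→6, push 8): res(5,6)=21
after path 5 (4→0→9→5→6, push 10): res(5,6)=11
after path 6 (4→7→11→5→6, push 1): res(5,6)=10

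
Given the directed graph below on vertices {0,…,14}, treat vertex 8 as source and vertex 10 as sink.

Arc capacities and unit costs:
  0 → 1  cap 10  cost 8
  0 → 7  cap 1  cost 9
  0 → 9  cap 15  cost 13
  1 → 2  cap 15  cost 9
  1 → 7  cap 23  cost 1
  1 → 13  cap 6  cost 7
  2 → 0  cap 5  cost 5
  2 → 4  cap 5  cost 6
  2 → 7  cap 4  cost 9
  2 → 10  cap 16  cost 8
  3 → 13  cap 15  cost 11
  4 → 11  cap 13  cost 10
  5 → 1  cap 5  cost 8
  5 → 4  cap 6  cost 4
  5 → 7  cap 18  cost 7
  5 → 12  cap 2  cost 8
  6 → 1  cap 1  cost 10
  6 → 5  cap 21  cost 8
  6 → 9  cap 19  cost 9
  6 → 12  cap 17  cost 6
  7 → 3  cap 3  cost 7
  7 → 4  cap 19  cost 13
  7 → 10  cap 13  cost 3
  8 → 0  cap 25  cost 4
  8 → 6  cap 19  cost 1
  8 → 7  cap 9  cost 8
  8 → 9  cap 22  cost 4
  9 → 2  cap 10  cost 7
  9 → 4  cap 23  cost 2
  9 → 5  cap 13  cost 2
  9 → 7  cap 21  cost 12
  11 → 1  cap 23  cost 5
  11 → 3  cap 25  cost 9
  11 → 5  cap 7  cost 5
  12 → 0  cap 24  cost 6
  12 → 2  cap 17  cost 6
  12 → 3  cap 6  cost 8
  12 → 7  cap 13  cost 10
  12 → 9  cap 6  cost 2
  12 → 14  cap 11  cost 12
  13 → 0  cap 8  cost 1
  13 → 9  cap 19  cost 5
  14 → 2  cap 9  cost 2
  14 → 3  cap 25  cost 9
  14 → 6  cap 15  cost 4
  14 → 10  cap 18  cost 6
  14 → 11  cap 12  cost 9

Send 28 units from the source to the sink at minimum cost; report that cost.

shortest-cost path #1: 8→7→10 push 9 @ unit cost 11 (adds 99)
shortest-cost path #2: 8→6→1→7→10 push 1 @ unit cost 15 (adds 15)
shortest-cost path #3: 8→0→7→10 push 1 @ unit cost 16 (adds 16)
shortest-cost path #4: 8→0→1→7→10 push 2 @ unit cost 16 (adds 32)
shortest-cost path #5: 8→9→2→10 push 10 @ unit cost 19 (adds 190)
shortest-cost path #6: 8→6→12→2→10 push 5 @ unit cost 21 (adds 105)
total cost = 457

Minimum cost for 28 units: 457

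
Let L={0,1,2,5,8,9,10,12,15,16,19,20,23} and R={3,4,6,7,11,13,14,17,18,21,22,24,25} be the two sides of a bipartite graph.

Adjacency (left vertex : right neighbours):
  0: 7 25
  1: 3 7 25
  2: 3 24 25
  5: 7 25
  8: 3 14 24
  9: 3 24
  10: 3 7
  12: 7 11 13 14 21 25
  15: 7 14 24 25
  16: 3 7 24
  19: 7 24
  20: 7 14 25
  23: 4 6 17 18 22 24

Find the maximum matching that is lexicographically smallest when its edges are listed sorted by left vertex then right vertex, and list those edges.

Lex-smallest maximum matching: {(0,7), (1,3), (2,24), (5,25), (8,14), (12,11), (23,4)}

|M| = 7 (so the lex-smallest maximum matching has 7 edges)
process left vertices in ascending order; for each, take the smallest-labelled available neighbour that still permits 7 edges overall, or leave it unmatched if none does
lex-smallest matching: {0-7, 1-3, 2-24, 5-25, 8-14, 12-11, 23-4}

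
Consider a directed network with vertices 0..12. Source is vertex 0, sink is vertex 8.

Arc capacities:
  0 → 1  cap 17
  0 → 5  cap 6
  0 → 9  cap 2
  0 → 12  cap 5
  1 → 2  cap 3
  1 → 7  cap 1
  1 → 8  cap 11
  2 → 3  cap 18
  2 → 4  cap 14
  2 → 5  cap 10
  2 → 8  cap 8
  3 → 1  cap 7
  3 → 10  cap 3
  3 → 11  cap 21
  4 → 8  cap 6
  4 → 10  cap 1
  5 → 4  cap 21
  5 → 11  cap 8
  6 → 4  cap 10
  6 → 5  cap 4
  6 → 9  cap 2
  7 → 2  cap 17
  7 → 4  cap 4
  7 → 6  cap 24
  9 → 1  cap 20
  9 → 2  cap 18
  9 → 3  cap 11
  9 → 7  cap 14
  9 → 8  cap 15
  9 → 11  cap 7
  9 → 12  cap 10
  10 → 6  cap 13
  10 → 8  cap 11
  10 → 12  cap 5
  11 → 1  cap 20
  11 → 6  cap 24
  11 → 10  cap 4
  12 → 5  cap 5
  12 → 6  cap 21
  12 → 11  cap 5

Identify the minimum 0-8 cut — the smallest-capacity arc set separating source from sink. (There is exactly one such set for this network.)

augment #1: 0→1→8 push 11
augment #2: 0→9→8 push 2
augment #3: 0→1→2→8 push 3
augment #4: 0→5→4→8 push 6
augment #5: 0→1→7→2→8 push 1
augment #6: 0→12→6→9→8 push 2
augment #7: 0→12→11→10→8 push 3
max flow = 28; residual-reachable set from 0 gives S-side
cut edges (S→T): {(0,5), (0,9), (0,12), (1,2), (1,7), (1,8)} total cap 28

Min-cut arcs: {(0,5), (0,9), (0,12), (1,2), (1,7), (1,8)} (total capacity 28)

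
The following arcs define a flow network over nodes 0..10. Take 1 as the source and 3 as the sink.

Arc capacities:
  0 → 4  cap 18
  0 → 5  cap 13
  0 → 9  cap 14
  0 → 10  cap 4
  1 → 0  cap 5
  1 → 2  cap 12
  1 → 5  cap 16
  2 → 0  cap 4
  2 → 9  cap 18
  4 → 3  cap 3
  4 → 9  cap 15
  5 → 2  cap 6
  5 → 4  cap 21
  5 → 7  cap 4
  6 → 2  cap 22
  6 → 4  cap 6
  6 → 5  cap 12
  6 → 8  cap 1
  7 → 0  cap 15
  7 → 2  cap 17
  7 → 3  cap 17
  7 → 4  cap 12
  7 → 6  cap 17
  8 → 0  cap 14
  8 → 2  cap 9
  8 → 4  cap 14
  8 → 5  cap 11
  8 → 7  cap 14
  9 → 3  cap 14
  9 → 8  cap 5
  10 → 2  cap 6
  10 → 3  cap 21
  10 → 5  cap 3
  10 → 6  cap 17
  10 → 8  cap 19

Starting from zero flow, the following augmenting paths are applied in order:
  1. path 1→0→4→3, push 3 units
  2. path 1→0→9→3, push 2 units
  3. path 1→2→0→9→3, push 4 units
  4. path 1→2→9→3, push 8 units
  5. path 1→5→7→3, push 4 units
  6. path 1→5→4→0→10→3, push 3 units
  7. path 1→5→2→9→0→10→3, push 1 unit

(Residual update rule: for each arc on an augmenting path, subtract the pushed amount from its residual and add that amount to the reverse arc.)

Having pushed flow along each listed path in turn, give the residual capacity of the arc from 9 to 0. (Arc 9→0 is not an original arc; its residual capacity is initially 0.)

Residual capacity of (9,0): 5

after path 1 (1→0→4→3, push 3): res(9,0)=0
after path 2 (1→0→9→3, push 2): res(9,0)=2
after path 3 (1→2→0→9→3, push 4): res(9,0)=6
after path 4 (1→2→9→3, push 8): res(9,0)=6
after path 5 (1→5→7→3, push 4): res(9,0)=6
after path 6 (1→5→4→0→10→3, push 3): res(9,0)=6
after path 7 (1→5→2→9→0→10→3, push 1): res(9,0)=5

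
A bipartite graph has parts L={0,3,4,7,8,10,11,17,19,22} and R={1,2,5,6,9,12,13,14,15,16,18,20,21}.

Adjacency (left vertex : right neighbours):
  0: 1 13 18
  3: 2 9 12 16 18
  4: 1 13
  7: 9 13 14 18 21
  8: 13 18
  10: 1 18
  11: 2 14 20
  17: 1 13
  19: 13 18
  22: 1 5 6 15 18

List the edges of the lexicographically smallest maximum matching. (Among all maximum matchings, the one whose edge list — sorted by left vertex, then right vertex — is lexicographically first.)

Lex-smallest maximum matching: {(0,1), (3,2), (4,13), (7,9), (8,18), (11,14), (22,5)}

|M| = 7 (so the lex-smallest maximum matching has 7 edges)
process left vertices in ascending order; for each, take the smallest-labelled available neighbour that still permits 7 edges overall, or leave it unmatched if none does
lex-smallest matching: {0-1, 3-2, 4-13, 7-9, 8-18, 11-14, 22-5}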